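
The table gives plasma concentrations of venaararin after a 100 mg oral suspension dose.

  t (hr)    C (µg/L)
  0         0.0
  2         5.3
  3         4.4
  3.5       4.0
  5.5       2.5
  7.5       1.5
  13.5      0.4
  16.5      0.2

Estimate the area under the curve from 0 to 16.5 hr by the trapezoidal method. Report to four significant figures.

Trapezoidal AUC_0→16.5:
  [0→2]: (0.0+5.3)/2 × 2 = 5.3
  [2→3]: (5.3+4.4)/2 × 1 = 4.85
  [3→3.5]: (4.4+4.0)/2 × 0.5 = 2.1
  [3.5→5.5]: (4.0+2.5)/2 × 2 = 6.5
  [5.5→7.5]: (2.5+1.5)/2 × 2 = 4.0
  [7.5→13.5]: (1.5+0.4)/2 × 6 = 5.7
  [13.5→16.5]: (0.4+0.2)/2 × 3 = 0.9
  Sum = 29.35 µg/L·hr

AUC = 29.35 µg/L·hr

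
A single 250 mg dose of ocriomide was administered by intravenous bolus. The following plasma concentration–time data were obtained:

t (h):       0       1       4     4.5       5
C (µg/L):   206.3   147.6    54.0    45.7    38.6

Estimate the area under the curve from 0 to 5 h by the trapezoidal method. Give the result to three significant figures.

Trapezoidal AUC_0→5:
  [0→1]: (206.3+147.6)/2 × 1 = 176.95
  [1→4]: (147.6+54.0)/2 × 3 = 302.4
  [4→4.5]: (54.0+45.7)/2 × 0.5 = 24.925
  [4.5→5]: (45.7+38.6)/2 × 0.5 = 21.075
  Sum = 525.35 µg/L·h

AUC = 525 µg/L·h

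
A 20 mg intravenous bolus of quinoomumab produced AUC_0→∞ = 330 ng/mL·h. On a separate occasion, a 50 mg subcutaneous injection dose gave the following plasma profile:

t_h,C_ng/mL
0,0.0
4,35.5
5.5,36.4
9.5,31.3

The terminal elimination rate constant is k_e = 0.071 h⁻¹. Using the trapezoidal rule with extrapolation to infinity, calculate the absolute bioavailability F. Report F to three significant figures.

Trapezoidal AUC_0→9.5 (subcutaneous injection):
  [0→4]: (0.0+35.5)/2 × 4 = 71.0
  [4→5.5]: (35.5+36.4)/2 × 1.5 = 53.925
  [5.5→9.5]: (36.4+31.3)/2 × 4 = 135.4
  Sum = 260.325 ng/mL·h
Tail: C_last/k_e = 31.3/0.071 = 440.845
AUC_0→∞ (subcutaneous injection) = 260.325 + 440.845 = 701.17 ng/mL·h
F = (AUC_ev/D_ev)/(AUC_iv/D_iv) = (701.17/50)/(330/20) = 14.0234/16.5 = 0.8499

F = 0.850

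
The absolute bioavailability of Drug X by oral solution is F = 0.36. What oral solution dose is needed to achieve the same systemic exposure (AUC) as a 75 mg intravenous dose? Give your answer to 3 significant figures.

For equal systemic exposure: F × D_ev = D_iv
D_ev = D_iv / F = 75 / 0.36 = 208.333 mg

D_oral = 208 mg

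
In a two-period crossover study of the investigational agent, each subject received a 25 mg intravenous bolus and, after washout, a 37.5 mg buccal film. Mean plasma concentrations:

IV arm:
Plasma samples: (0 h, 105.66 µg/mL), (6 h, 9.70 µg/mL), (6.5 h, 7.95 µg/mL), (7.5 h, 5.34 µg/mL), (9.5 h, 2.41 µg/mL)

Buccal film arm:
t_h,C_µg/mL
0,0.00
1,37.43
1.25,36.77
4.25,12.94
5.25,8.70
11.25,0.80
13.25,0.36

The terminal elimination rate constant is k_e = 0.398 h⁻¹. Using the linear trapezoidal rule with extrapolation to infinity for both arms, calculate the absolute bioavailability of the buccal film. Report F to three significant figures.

Trapezoidal AUC_0→9.5 (IV):
  [0→6]: (105.66+9.70)/2 × 6 = 346.08
  [6→6.5]: (9.70+7.95)/2 × 0.5 = 4.4125
  [6.5→7.5]: (7.95+5.34)/2 × 1 = 6.645
  [7.5→9.5]: (5.34+2.41)/2 × 2 = 7.75
  Sum = 364.8875 µg/mL·h
IV tail: 2.41/0.398 = 6.055; AUC_iv,0→∞ = 364.8875 + 6.055 = 370.9425 µg/mL·h
Trapezoidal AUC_0→13.25 (buccal film):
  [0→1]: (0.00+37.43)/2 × 1 = 18.715
  [1→1.25]: (37.43+36.77)/2 × 0.25 = 9.275
  [1.25→4.25]: (36.77+12.94)/2 × 3 = 74.565
  [4.25→5.25]: (12.94+8.70)/2 × 1 = 10.82
  [5.25→11.25]: (8.70+0.80)/2 × 6 = 28.5
  [11.25→13.25]: (0.80+0.36)/2 × 2 = 1.16
  Sum = 143.035 µg/mL·h
buccal film tail: 0.36/0.398 = 0.905; AUC_ev,0→∞ = 143.035 + 0.905 = 143.94 µg/mL·h
F = (AUC_ev/D_ev)/(AUC_iv/D_iv) = (143.94/37.5)/(370.9425/25) = 3.8384/14.8377 = 0.2587

F = 0.259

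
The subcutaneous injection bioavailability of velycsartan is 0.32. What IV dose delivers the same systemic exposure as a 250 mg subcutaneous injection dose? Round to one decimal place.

Systemic exposure from an extravascular dose = F × D_ev, so the equivalent IV dose is F × D_ev.
D_iv = F × D_ev = 0.32 × 250 = 80 mg

D_iv = 80.0 mg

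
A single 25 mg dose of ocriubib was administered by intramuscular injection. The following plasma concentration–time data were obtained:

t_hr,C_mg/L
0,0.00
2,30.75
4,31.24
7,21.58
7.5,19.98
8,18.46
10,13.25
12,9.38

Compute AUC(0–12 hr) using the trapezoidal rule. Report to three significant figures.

Trapezoidal AUC_0→12:
  [0→2]: (0.00+30.75)/2 × 2 = 30.75
  [2→4]: (30.75+31.24)/2 × 2 = 61.99
  [4→7]: (31.24+21.58)/2 × 3 = 79.23
  [7→7.5]: (21.58+19.98)/2 × 0.5 = 10.39
  [7.5→8]: (19.98+18.46)/2 × 0.5 = 9.61
  [8→10]: (18.46+13.25)/2 × 2 = 31.71
  [10→12]: (13.25+9.38)/2 × 2 = 22.63
  Sum = 246.31 mg/L·hr

AUC = 246 mg/L·hr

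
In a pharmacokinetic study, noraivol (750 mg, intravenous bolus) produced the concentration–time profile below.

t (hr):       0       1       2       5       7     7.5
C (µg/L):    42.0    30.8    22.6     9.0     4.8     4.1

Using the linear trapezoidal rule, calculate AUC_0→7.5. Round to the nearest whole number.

AUC = 127 µg/L·hr

Trapezoidal AUC_0→7.5:
  [0→1]: (42.0+30.8)/2 × 1 = 36.4
  [1→2]: (30.8+22.6)/2 × 1 = 26.7
  [2→5]: (22.6+9.0)/2 × 3 = 47.4
  [5→7]: (9.0+4.8)/2 × 2 = 13.8
  [7→7.5]: (4.8+4.1)/2 × 0.5 = 2.225
  Sum = 126.525 µg/L·hr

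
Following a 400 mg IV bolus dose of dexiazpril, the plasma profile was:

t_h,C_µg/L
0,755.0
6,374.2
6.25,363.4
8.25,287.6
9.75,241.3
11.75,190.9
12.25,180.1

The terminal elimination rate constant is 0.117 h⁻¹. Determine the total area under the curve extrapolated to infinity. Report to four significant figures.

AUC = 6592 µg/L·h

Trapezoidal AUC_0→12.25:
  [0→6]: (755.0+374.2)/2 × 6 = 3387.6
  [6→6.25]: (374.2+363.4)/2 × 0.25 = 92.2
  [6.25→8.25]: (363.4+287.6)/2 × 2 = 651.0
  [8.25→9.75]: (287.6+241.3)/2 × 1.5 = 396.675
  [9.75→11.75]: (241.3+190.9)/2 × 2 = 432.2
  [11.75→12.25]: (190.9+180.1)/2 × 0.5 = 92.75
  Sum = 5052.425 µg/L·h
Extrapolated tail: C_last / k_e = 180.1 / 0.117 = 1539.316
AUC_0→∞ = 5052.425 + 1539.316 = 6591.741 µg/L·h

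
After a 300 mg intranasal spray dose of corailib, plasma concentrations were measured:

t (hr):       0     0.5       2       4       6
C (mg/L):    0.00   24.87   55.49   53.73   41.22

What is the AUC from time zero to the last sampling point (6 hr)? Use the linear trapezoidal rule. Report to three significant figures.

Trapezoidal AUC_0→6:
  [0→0.5]: (0.00+24.87)/2 × 0.5 = 6.2175
  [0.5→2]: (24.87+55.49)/2 × 1.5 = 60.27
  [2→4]: (55.49+53.73)/2 × 2 = 109.22
  [4→6]: (53.73+41.22)/2 × 2 = 94.95
  Sum = 270.6575 mg/L·hr

AUC = 271 mg/L·hr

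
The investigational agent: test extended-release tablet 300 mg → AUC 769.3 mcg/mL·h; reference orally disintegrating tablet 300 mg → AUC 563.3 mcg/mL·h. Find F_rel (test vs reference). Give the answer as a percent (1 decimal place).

F_rel = (AUC_test/D_test) / (AUC_ref/D_ref)
      = (769.3/300) / (563.3/300)
      = 2.56433 / 1.87767 = 1.3657 = 136.57%

F_rel = 136.6%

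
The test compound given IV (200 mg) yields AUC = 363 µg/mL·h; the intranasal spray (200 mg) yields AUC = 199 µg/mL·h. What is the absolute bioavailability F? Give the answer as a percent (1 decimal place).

F = (AUC_ev / D_ev) / (AUC_iv / D_iv)
  = (199/200) / (363/200)
  = 0.995 / 1.815 = 0.5482
  = 54.82%

F = 54.8%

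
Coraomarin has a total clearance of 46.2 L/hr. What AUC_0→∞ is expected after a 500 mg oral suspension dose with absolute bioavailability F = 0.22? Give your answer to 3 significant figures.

AUC = 2.38 mg/L·hr

AUC_0→∞ = F × Dose / CL
        = 0.22 × 500 / 46.2 = 2.38095 mg/L·hr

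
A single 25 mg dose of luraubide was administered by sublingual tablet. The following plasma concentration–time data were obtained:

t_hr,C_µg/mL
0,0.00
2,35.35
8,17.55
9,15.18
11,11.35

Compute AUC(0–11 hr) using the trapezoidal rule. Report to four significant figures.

AUC = 236.9 µg/mL·hr

Trapezoidal AUC_0→11:
  [0→2]: (0.00+35.35)/2 × 2 = 35.35
  [2→8]: (35.35+17.55)/2 × 6 = 158.7
  [8→9]: (17.55+15.18)/2 × 1 = 16.365
  [9→11]: (15.18+11.35)/2 × 2 = 26.53
  Sum = 236.945 µg/mL·hr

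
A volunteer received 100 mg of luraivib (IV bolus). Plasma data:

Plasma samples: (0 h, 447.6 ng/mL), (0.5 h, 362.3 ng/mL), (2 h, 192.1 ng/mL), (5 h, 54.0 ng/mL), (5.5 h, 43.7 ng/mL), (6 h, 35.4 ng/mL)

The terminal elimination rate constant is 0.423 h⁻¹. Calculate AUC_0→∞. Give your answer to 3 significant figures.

AUC = 1120 ng/mL·h

Trapezoidal AUC_0→6:
  [0→0.5]: (447.6+362.3)/2 × 0.5 = 202.475
  [0.5→2]: (362.3+192.1)/2 × 1.5 = 415.8
  [2→5]: (192.1+54.0)/2 × 3 = 369.15
  [5→5.5]: (54.0+43.7)/2 × 0.5 = 24.425
  [5.5→6]: (43.7+35.4)/2 × 0.5 = 19.775
  Sum = 1031.625 ng/mL·h
Extrapolated tail: C_last / k_e = 35.4 / 0.423 = 83.688
AUC_0→∞ = 1031.625 + 83.688 = 1115.313 ng/mL·h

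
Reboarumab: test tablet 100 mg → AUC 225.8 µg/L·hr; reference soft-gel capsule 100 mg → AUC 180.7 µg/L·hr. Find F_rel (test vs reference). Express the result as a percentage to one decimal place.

F_rel = 125.0%

F_rel = (AUC_test/D_test) / (AUC_ref/D_ref)
      = (225.8/100) / (180.7/100)
      = 2.258 / 1.807 = 1.2496 = 124.96%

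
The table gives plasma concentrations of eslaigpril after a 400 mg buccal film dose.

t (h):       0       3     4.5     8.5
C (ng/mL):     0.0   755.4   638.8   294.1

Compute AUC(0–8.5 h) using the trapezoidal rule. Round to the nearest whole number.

AUC = 4045 ng/mL·h

Trapezoidal AUC_0→8.5:
  [0→3]: (0.0+755.4)/2 × 3 = 1133.1
  [3→4.5]: (755.4+638.8)/2 × 1.5 = 1045.65
  [4.5→8.5]: (638.8+294.1)/2 × 4 = 1865.8
  Sum = 4044.55 ng/mL·h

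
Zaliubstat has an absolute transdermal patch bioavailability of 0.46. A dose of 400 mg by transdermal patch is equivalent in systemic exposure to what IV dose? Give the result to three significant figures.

Systemic exposure from an extravascular dose = F × D_ev, so the equivalent IV dose is F × D_ev.
D_iv = F × D_ev = 0.46 × 400 = 184 mg

D_iv = 184 mg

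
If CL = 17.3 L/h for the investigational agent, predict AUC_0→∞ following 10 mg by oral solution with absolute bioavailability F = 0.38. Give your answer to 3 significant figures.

AUC = 0.220 mg/L·h

AUC_0→∞ = F × Dose / CL
        = 0.38 × 10 / 17.3 = 0.219653 mg/L·h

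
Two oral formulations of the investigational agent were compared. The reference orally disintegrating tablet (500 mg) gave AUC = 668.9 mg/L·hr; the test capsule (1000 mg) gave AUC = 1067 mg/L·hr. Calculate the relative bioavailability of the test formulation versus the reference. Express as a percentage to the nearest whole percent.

F_rel = (AUC_test/D_test) / (AUC_ref/D_ref)
      = (1067/1000) / (668.9/500)
      = 1.067 / 1.3378 = 0.7976 = 79.76%

F_rel = 80%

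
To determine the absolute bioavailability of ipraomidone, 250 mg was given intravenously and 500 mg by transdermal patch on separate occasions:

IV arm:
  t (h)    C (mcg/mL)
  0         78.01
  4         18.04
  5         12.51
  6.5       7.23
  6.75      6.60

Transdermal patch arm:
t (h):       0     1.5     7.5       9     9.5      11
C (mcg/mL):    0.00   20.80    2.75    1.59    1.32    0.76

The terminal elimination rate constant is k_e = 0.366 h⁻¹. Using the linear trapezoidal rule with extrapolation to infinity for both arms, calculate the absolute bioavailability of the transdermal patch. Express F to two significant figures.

F = 0.19

Trapezoidal AUC_0→6.75 (IV):
  [0→4]: (78.01+18.04)/2 × 4 = 192.1
  [4→5]: (18.04+12.51)/2 × 1 = 15.275
  [5→6.5]: (12.51+7.23)/2 × 1.5 = 14.805
  [6.5→6.75]: (7.23+6.60)/2 × 0.25 = 1.72875
  Sum = 223.90875 mcg/mL·h
IV tail: 6.60/0.366 = 18.033; AUC_iv,0→∞ = 223.90875 + 18.033 = 241.94175 mcg/mL·h
Trapezoidal AUC_0→11 (transdermal patch):
  [0→1.5]: (0.00+20.80)/2 × 1.5 = 15.6
  [1.5→7.5]: (20.80+2.75)/2 × 6 = 70.65
  [7.5→9]: (2.75+1.59)/2 × 1.5 = 3.255
  [9→9.5]: (1.59+1.32)/2 × 0.5 = 0.7275
  [9.5→11]: (1.32+0.76)/2 × 1.5 = 1.56
  Sum = 91.7925 mcg/mL·h
transdermal patch tail: 0.76/0.366 = 2.077; AUC_ev,0→∞ = 91.7925 + 2.077 = 93.8695 mcg/mL·h
F = (AUC_ev/D_ev)/(AUC_iv/D_iv) = (93.8695/500)/(241.94175/250) = 0.187739/0.967767 = 0.1940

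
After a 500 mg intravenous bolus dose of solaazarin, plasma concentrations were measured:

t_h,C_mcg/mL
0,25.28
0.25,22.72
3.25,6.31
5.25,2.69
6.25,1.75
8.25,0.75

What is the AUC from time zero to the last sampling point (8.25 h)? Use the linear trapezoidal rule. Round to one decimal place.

AUC = 63.3 mcg/mL·h

Trapezoidal AUC_0→8.25:
  [0→0.25]: (25.28+22.72)/2 × 0.25 = 6.0
  [0.25→3.25]: (22.72+6.31)/2 × 3 = 43.545
  [3.25→5.25]: (6.31+2.69)/2 × 2 = 9.0
  [5.25→6.25]: (2.69+1.75)/2 × 1 = 2.22
  [6.25→8.25]: (1.75+0.75)/2 × 2 = 2.5
  Sum = 63.265 mcg/mL·h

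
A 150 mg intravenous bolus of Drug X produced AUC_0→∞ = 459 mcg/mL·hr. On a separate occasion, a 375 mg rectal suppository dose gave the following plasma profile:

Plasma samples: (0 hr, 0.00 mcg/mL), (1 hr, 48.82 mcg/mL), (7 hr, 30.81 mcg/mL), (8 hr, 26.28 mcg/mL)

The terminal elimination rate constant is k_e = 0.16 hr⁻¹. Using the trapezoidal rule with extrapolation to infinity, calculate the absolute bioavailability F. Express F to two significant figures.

F = 0.40

Trapezoidal AUC_0→8 (rectal suppository):
  [0→1]: (0.00+48.82)/2 × 1 = 24.41
  [1→7]: (48.82+30.81)/2 × 6 = 238.89
  [7→8]: (30.81+26.28)/2 × 1 = 28.545
  Sum = 291.845 mcg/mL·hr
Tail: C_last/k_e = 26.28/0.16 = 164.250
AUC_0→∞ (rectal suppository) = 291.845 + 164.250 = 456.095 mcg/mL·hr
F = (AUC_ev/D_ev)/(AUC_iv/D_iv) = (456.095/375)/(459/150) = 1.21625/3.06 = 0.3975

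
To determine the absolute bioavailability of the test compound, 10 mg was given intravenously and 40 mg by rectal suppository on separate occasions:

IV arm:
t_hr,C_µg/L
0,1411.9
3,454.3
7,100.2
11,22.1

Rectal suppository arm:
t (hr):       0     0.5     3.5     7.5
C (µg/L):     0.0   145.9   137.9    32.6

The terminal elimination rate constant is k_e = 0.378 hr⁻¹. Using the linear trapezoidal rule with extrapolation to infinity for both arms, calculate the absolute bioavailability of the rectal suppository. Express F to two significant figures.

F = 0.053

Trapezoidal AUC_0→11 (IV):
  [0→3]: (1411.9+454.3)/2 × 3 = 2799.3
  [3→7]: (454.3+100.2)/2 × 4 = 1109.0
  [7→11]: (100.2+22.1)/2 × 4 = 244.6
  Sum = 4152.9 µg/L·hr
IV tail: 22.1/0.378 = 58.466; AUC_iv,0→∞ = 4152.9 + 58.466 = 4211.366 µg/L·hr
Trapezoidal AUC_0→7.5 (rectal suppository):
  [0→0.5]: (0.0+145.9)/2 × 0.5 = 36.475
  [0.5→3.5]: (145.9+137.9)/2 × 3 = 425.7
  [3.5→7.5]: (137.9+32.6)/2 × 4 = 341.0
  Sum = 803.175 µg/L·hr
rectal suppository tail: 32.6/0.378 = 86.243; AUC_ev,0→∞ = 803.175 + 86.243 = 889.418 µg/L·hr
F = (AUC_ev/D_ev)/(AUC_iv/D_iv) = (889.418/40)/(4211.366/10) = 22.23545/421.1366 = 0.0528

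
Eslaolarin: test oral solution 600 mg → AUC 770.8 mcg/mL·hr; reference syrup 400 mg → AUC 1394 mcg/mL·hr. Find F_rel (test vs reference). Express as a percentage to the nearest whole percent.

F_rel = (AUC_test/D_test) / (AUC_ref/D_ref)
      = (770.8/600) / (1394/400)
      = 1.28467 / 3.485 = 0.3686 = 36.86%

F_rel = 37%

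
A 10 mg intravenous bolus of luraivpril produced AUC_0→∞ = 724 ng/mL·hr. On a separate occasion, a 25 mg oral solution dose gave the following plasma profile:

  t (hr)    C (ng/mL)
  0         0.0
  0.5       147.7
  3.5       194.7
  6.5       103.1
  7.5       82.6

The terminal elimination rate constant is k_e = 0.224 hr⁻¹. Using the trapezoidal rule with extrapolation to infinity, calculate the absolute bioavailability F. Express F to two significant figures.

Trapezoidal AUC_0→7.5 (oral solution):
  [0→0.5]: (0.0+147.7)/2 × 0.5 = 36.925
  [0.5→3.5]: (147.7+194.7)/2 × 3 = 513.6
  [3.5→6.5]: (194.7+103.1)/2 × 3 = 446.7
  [6.5→7.5]: (103.1+82.6)/2 × 1 = 92.85
  Sum = 1090.075 ng/mL·hr
Tail: C_last/k_e = 82.6/0.224 = 368.750
AUC_0→∞ (oral solution) = 1090.075 + 368.750 = 1458.825 ng/mL·hr
F = (AUC_ev/D_ev)/(AUC_iv/D_iv) = (1458.825/25)/(724/10) = 58.353/72.4 = 0.8060

F = 0.81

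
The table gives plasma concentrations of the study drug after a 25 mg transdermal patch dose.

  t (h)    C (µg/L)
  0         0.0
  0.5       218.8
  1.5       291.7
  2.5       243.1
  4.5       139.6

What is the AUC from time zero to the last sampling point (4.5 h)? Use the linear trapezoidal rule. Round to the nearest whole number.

AUC = 960 µg/L·h

Trapezoidal AUC_0→4.5:
  [0→0.5]: (0.0+218.8)/2 × 0.5 = 54.7
  [0.5→1.5]: (218.8+291.7)/2 × 1 = 255.25
  [1.5→2.5]: (291.7+243.1)/2 × 1 = 267.4
  [2.5→4.5]: (243.1+139.6)/2 × 2 = 382.7
  Sum = 960.05 µg/L·h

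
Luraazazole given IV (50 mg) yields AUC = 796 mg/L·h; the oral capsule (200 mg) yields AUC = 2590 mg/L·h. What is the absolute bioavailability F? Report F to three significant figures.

F = (AUC_ev / D_ev) / (AUC_iv / D_iv)
  = (2590/200) / (796/50)
  = 12.95 / 15.92 = 0.8134

F = 0.813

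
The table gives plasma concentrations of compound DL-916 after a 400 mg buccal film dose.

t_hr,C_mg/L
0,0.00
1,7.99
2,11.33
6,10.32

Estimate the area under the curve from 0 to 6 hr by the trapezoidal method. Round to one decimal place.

Trapezoidal AUC_0→6:
  [0→1]: (0.00+7.99)/2 × 1 = 3.995
  [1→2]: (7.99+11.33)/2 × 1 = 9.66
  [2→6]: (11.33+10.32)/2 × 4 = 43.3
  Sum = 56.955 mg/L·hr

AUC = 57.0 mg/L·hr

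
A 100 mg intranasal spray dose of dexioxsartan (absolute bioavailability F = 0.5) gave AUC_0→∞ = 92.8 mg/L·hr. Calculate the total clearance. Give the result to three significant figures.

CL = 0.539 L/hr

CL = F × Dose / AUC_0→∞
   = 0.5 × 100 / 92.8 = 0.538793 L/hr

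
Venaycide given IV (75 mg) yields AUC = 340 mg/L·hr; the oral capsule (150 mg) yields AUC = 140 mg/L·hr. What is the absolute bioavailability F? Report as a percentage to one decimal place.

F = 20.6%

F = (AUC_ev / D_ev) / (AUC_iv / D_iv)
  = (140/150) / (340/75)
  = 0.933333 / 4.53333 = 0.2059
  = 20.59%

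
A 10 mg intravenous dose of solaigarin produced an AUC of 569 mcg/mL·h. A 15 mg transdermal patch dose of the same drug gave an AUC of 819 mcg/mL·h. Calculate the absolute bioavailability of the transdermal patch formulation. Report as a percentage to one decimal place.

F = 96.0%

F = (AUC_ev / D_ev) / (AUC_iv / D_iv)
  = (819/15) / (569/10)
  = 54.6 / 56.9 = 0.9596
  = 95.96%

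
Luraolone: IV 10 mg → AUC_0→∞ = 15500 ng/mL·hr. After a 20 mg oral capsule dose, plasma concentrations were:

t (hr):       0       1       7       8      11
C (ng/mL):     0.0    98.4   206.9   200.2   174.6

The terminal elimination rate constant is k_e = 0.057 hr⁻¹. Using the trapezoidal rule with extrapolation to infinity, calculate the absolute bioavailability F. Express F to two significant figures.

Trapezoidal AUC_0→11 (oral capsule):
  [0→1]: (0.0+98.4)/2 × 1 = 49.2
  [1→7]: (98.4+206.9)/2 × 6 = 915.9
  [7→8]: (206.9+200.2)/2 × 1 = 203.55
  [8→11]: (200.2+174.6)/2 × 3 = 562.2
  Sum = 1730.85 ng/mL·hr
Tail: C_last/k_e = 174.6/0.057 = 3063.158
AUC_0→∞ (oral capsule) = 1730.85 + 3063.158 = 4794.008 ng/mL·hr
F = (AUC_ev/D_ev)/(AUC_iv/D_iv) = (4794.008/20)/(15500/10) = 239.7004/1550 = 0.1546

F = 0.15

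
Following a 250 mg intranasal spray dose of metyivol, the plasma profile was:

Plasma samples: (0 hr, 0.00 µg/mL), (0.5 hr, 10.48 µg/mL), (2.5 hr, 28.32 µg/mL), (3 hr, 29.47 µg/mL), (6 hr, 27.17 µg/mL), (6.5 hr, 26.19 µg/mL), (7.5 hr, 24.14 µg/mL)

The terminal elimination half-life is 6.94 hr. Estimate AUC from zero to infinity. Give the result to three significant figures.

AUC = 421 µg/mL·hr

Trapezoidal AUC_0→7.5:
  [0→0.5]: (0.00+10.48)/2 × 0.5 = 2.62
  [0.5→2.5]: (10.48+28.32)/2 × 2 = 38.8
  [2.5→3]: (28.32+29.47)/2 × 0.5 = 14.4475
  [3→6]: (29.47+27.17)/2 × 3 = 84.96
  [6→6.5]: (27.17+26.19)/2 × 0.5 = 13.34
  [6.5→7.5]: (26.19+24.14)/2 × 1 = 25.165
  Sum = 179.3325 µg/mL·hr
k_e = ln2 / t½ = 0.693147 / 6.94 = 0.0999 hr^-1
Extrapolated tail: C_last / k_e = 24.14 / 0.0999 = 241.642
AUC_0→∞ = 179.3325 + 241.642 = 420.9745 µg/mL·hr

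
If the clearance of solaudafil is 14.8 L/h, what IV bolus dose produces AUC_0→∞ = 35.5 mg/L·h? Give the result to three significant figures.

Dose = 525 mg

Dose_iv = CL × AUC_0→∞
     = 14.8 × 35.5 = 525.4 mg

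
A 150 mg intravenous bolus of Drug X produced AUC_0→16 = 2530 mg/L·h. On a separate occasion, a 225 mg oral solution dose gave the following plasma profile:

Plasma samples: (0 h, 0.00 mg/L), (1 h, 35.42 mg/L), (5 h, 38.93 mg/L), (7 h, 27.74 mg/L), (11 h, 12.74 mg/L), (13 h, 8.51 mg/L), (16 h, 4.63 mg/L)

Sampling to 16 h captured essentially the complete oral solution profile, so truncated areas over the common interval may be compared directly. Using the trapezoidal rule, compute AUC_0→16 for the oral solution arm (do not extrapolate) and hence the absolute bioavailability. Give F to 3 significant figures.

F = 0.0935

Trapezoidal AUC_0→16 (oral solution):
  [0→1]: (0.00+35.42)/2 × 1 = 17.71
  [1→5]: (35.42+38.93)/2 × 4 = 148.7
  [5→7]: (38.93+27.74)/2 × 2 = 66.67
  [7→11]: (27.74+12.74)/2 × 4 = 80.96
  [11→13]: (12.74+8.51)/2 × 2 = 21.25
  [13→16]: (8.51+4.63)/2 × 3 = 19.71
  Sum = 355.0 mg/L·h
F = (AUC_ev/D_ev)/(AUC_iv/D_iv) = (355.0/225)/(2530/150) = 1.57778/16.8667 = 0.0935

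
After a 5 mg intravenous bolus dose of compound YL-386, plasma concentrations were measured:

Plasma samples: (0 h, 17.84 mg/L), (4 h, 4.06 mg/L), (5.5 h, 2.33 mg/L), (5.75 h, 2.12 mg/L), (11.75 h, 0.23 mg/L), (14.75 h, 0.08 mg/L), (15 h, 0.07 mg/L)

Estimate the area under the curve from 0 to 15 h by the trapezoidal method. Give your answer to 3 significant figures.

Trapezoidal AUC_0→15:
  [0→4]: (17.84+4.06)/2 × 4 = 43.8
  [4→5.5]: (4.06+2.33)/2 × 1.5 = 4.7925
  [5.5→5.75]: (2.33+2.12)/2 × 0.25 = 0.55625
  [5.75→11.75]: (2.12+0.23)/2 × 6 = 7.05
  [11.75→14.75]: (0.23+0.08)/2 × 3 = 0.465
  [14.75→15]: (0.08+0.07)/2 × 0.25 = 0.01875
  Sum = 56.6825 mg/L·h

AUC = 56.7 mg/L·h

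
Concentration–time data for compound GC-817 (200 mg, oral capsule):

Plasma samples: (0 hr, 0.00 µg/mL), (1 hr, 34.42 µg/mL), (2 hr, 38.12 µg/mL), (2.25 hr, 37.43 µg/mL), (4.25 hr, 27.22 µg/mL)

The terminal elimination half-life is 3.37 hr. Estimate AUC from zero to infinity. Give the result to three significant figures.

AUC = 260 µg/mL·hr

Trapezoidal AUC_0→4.25:
  [0→1]: (0.00+34.42)/2 × 1 = 17.21
  [1→2]: (34.42+38.12)/2 × 1 = 36.27
  [2→2.25]: (38.12+37.43)/2 × 0.25 = 9.44375
  [2.25→4.25]: (37.43+27.22)/2 × 2 = 64.65
  Sum = 127.57375 µg/mL·hr
k_e = ln2 / t½ = 0.693147 / 3.37 = 0.2057 hr^-1
Extrapolated tail: C_last / k_e = 27.22 / 0.2057 = 132.329
AUC_0→∞ = 127.57375 + 132.329 = 259.90275 µg/mL·hr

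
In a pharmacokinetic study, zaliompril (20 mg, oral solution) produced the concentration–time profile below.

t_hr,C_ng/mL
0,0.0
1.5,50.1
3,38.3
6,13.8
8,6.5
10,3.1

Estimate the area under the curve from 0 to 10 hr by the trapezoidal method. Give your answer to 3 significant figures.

AUC = 212 ng/mL·hr

Trapezoidal AUC_0→10:
  [0→1.5]: (0.0+50.1)/2 × 1.5 = 37.575
  [1.5→3]: (50.1+38.3)/2 × 1.5 = 66.3
  [3→6]: (38.3+13.8)/2 × 3 = 78.15
  [6→8]: (13.8+6.5)/2 × 2 = 20.3
  [8→10]: (6.5+3.1)/2 × 2 = 9.6
  Sum = 211.925 ng/mL·hr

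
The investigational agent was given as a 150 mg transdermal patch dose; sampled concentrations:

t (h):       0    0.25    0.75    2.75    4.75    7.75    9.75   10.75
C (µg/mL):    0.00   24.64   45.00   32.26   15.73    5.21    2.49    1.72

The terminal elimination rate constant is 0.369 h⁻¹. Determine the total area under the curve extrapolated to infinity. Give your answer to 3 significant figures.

AUC = 192 µg/mL·h

Trapezoidal AUC_0→10.75:
  [0→0.25]: (0.00+24.64)/2 × 0.25 = 3.08
  [0.25→0.75]: (24.64+45.00)/2 × 0.5 = 17.41
  [0.75→2.75]: (45.00+32.26)/2 × 2 = 77.26
  [2.75→4.75]: (32.26+15.73)/2 × 2 = 47.99
  [4.75→7.75]: (15.73+5.21)/2 × 3 = 31.41
  [7.75→9.75]: (5.21+2.49)/2 × 2 = 7.7
  [9.75→10.75]: (2.49+1.72)/2 × 1 = 2.105
  Sum = 186.955 µg/mL·h
Extrapolated tail: C_last / k_e = 1.72 / 0.369 = 4.661
AUC_0→∞ = 186.955 + 4.661 = 191.616 µg/mL·h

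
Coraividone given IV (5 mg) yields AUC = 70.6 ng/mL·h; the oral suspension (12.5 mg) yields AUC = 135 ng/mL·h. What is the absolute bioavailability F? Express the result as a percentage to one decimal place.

F = 76.5%

F = (AUC_ev / D_ev) / (AUC_iv / D_iv)
  = (135/12.5) / (70.6/5)
  = 10.8 / 14.12 = 0.7649
  = 76.49%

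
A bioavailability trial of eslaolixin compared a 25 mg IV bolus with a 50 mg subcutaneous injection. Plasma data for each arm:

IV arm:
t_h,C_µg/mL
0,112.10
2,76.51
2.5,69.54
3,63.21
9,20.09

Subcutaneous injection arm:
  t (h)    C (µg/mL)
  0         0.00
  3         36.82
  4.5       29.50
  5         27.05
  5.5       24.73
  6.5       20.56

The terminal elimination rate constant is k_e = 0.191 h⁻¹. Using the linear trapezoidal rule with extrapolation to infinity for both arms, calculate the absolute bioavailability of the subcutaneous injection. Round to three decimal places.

Trapezoidal AUC_0→9 (IV):
  [0→2]: (112.10+76.51)/2 × 2 = 188.61
  [2→2.5]: (76.51+69.54)/2 × 0.5 = 36.5125
  [2.5→3]: (69.54+63.21)/2 × 0.5 = 33.1875
  [3→9]: (63.21+20.09)/2 × 6 = 249.9
  Sum = 508.21 µg/mL·h
IV tail: 20.09/0.191 = 105.183; AUC_iv,0→∞ = 508.21 + 105.183 = 613.393 µg/mL·h
Trapezoidal AUC_0→6.5 (subcutaneous injection):
  [0→3]: (0.00+36.82)/2 × 3 = 55.23
  [3→4.5]: (36.82+29.50)/2 × 1.5 = 49.74
  [4.5→5]: (29.50+27.05)/2 × 0.5 = 14.1375
  [5→5.5]: (27.05+24.73)/2 × 0.5 = 12.945
  [5.5→6.5]: (24.73+20.56)/2 × 1 = 22.645
  Sum = 154.6975 µg/mL·h
subcutaneous injection tail: 20.56/0.191 = 107.644; AUC_ev,0→∞ = 154.6975 + 107.644 = 262.3415 µg/mL·h
F = (AUC_ev/D_ev)/(AUC_iv/D_iv) = (262.3415/50)/(613.393/25) = 5.24683/24.53572 = 0.2138

F = 0.214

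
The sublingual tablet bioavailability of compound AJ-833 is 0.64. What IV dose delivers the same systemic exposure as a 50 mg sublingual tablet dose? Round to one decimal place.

D_iv = 32.0 mg

Systemic exposure from an extravascular dose = F × D_ev, so the equivalent IV dose is F × D_ev.
D_iv = F × D_ev = 0.64 × 50 = 32 mg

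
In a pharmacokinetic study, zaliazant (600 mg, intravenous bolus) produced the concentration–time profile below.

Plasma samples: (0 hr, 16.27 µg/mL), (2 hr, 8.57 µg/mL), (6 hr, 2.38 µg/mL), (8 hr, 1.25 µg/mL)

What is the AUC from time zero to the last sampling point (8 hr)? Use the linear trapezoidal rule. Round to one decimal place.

AUC = 50.4 µg/mL·hr

Trapezoidal AUC_0→8:
  [0→2]: (16.27+8.57)/2 × 2 = 24.84
  [2→6]: (8.57+2.38)/2 × 4 = 21.9
  [6→8]: (2.38+1.25)/2 × 2 = 3.63
  Sum = 50.37 µg/mL·hr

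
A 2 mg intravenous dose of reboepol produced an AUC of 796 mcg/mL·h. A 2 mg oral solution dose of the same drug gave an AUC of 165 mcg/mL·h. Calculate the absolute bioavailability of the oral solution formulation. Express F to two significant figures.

F = (AUC_ev / D_ev) / (AUC_iv / D_iv)
  = (165/2) / (796/2)
  = 82.5 / 398 = 0.2073

F = 0.21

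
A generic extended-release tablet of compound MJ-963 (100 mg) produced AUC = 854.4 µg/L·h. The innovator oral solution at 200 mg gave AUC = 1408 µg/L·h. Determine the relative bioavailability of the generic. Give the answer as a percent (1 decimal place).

F_rel = 121.4%

F_rel = (AUC_test/D_test) / (AUC_ref/D_ref)
      = (854.4/100) / (1408/200)
      = 8.544 / 7.04 = 1.2136 = 121.36%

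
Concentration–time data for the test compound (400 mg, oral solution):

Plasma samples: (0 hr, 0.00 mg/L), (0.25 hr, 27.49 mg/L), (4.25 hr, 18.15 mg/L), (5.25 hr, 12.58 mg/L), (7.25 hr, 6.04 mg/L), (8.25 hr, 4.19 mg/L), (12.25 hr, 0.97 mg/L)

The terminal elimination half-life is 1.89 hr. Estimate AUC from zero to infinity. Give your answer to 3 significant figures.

Trapezoidal AUC_0→12.25:
  [0→0.25]: (0.00+27.49)/2 × 0.25 = 3.43625
  [0.25→4.25]: (27.49+18.15)/2 × 4 = 91.28
  [4.25→5.25]: (18.15+12.58)/2 × 1 = 15.365
  [5.25→7.25]: (12.58+6.04)/2 × 2 = 18.62
  [7.25→8.25]: (6.04+4.19)/2 × 1 = 5.115
  [8.25→12.25]: (4.19+0.97)/2 × 4 = 10.32
  Sum = 144.13625 mg/L·hr
k_e = ln2 / t½ = 0.693147 / 1.89 = 0.3667 hr^-1
Extrapolated tail: C_last / k_e = 0.97 / 0.3667 = 2.645
AUC_0→∞ = 144.13625 + 2.645 = 146.78125 mg/L·hr

AUC = 147 mg/L·hr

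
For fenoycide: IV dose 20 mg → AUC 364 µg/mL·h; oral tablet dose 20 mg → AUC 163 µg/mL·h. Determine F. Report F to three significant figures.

F = (AUC_ev / D_ev) / (AUC_iv / D_iv)
  = (163/20) / (364/20)
  = 8.15 / 18.2 = 0.4478

F = 0.448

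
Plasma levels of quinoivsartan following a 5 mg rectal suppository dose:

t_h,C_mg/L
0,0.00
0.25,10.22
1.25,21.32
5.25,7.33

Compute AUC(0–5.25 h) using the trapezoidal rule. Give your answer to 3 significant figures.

Trapezoidal AUC_0→5.25:
  [0→0.25]: (0.00+10.22)/2 × 0.25 = 1.2775
  [0.25→1.25]: (10.22+21.32)/2 × 1 = 15.77
  [1.25→5.25]: (21.32+7.33)/2 × 4 = 57.3
  Sum = 74.3475 mg/L·h

AUC = 74.3 mg/L·h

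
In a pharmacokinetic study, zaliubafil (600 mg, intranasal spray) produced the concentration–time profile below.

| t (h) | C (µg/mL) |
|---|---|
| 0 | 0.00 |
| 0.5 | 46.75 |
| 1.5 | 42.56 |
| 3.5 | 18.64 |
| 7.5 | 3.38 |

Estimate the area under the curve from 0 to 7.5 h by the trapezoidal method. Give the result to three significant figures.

AUC = 162 µg/mL·h

Trapezoidal AUC_0→7.5:
  [0→0.5]: (0.00+46.75)/2 × 0.5 = 11.6875
  [0.5→1.5]: (46.75+42.56)/2 × 1 = 44.655
  [1.5→3.5]: (42.56+18.64)/2 × 2 = 61.2
  [3.5→7.5]: (18.64+3.38)/2 × 4 = 44.04
  Sum = 161.5825 µg/mL·h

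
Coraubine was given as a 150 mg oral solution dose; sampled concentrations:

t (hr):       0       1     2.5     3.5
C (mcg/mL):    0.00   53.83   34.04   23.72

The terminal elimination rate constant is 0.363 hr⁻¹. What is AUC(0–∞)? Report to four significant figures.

AUC = 187.0 mcg/mL·hr

Trapezoidal AUC_0→3.5:
  [0→1]: (0.00+53.83)/2 × 1 = 26.915
  [1→2.5]: (53.83+34.04)/2 × 1.5 = 65.9025
  [2.5→3.5]: (34.04+23.72)/2 × 1 = 28.88
  Sum = 121.6975 mcg/mL·hr
Extrapolated tail: C_last / k_e = 23.72 / 0.363 = 65.344
AUC_0→∞ = 121.6975 + 65.344 = 187.0415 mcg/mL·hr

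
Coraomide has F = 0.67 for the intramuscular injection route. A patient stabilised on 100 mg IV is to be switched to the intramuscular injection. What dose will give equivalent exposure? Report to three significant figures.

D_intramuscular = 149 mg

For equal systemic exposure: F × D_ev = D_iv
D_ev = D_iv / F = 100 / 0.67 = 149.254 mg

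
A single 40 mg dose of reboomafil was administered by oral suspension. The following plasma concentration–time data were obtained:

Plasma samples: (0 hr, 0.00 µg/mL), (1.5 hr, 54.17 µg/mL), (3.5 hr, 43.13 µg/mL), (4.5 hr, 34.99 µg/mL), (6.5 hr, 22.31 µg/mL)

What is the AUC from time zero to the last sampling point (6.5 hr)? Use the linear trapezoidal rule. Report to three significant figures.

Trapezoidal AUC_0→6.5:
  [0→1.5]: (0.00+54.17)/2 × 1.5 = 40.6275
  [1.5→3.5]: (54.17+43.13)/2 × 2 = 97.3
  [3.5→4.5]: (43.13+34.99)/2 × 1 = 39.06
  [4.5→6.5]: (34.99+22.31)/2 × 2 = 57.3
  Sum = 234.2875 µg/mL·hr

AUC = 234 µg/mL·hr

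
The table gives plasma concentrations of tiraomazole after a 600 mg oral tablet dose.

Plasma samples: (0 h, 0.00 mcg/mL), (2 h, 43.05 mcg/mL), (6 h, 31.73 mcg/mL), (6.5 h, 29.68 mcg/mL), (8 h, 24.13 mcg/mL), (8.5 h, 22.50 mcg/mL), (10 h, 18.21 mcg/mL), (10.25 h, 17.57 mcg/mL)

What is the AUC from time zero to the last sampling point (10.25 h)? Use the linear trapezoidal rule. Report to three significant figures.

Trapezoidal AUC_0→10.25:
  [0→2]: (0.00+43.05)/2 × 2 = 43.05
  [2→6]: (43.05+31.73)/2 × 4 = 149.56
  [6→6.5]: (31.73+29.68)/2 × 0.5 = 15.3525
  [6.5→8]: (29.68+24.13)/2 × 1.5 = 40.3575
  [8→8.5]: (24.13+22.50)/2 × 0.5 = 11.6575
  [8.5→10]: (22.50+18.21)/2 × 1.5 = 30.5325
  [10→10.25]: (18.21+17.57)/2 × 0.25 = 4.4725
  Sum = 294.9825 mcg/mL·h

AUC = 295 mcg/mL·h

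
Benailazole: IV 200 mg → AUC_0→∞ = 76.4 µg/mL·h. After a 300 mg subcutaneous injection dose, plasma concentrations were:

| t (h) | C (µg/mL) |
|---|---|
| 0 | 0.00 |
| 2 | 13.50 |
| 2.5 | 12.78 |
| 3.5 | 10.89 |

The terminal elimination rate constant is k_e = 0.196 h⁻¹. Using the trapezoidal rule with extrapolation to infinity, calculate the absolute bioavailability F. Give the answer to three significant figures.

Trapezoidal AUC_0→3.5 (subcutaneous injection):
  [0→2]: (0.00+13.50)/2 × 2 = 13.5
  [2→2.5]: (13.50+12.78)/2 × 0.5 = 6.57
  [2.5→3.5]: (12.78+10.89)/2 × 1 = 11.835
  Sum = 31.905 µg/mL·h
Tail: C_last/k_e = 10.89/0.196 = 55.561
AUC_0→∞ (subcutaneous injection) = 31.905 + 55.561 = 87.466 µg/mL·h
F = (AUC_ev/D_ev)/(AUC_iv/D_iv) = (87.466/300)/(76.4/200) = 0.291553/0.382 = 0.7632

F = 0.763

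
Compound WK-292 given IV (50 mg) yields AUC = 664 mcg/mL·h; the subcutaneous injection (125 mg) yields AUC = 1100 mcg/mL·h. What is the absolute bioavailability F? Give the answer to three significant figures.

F = 0.663

F = (AUC_ev / D_ev) / (AUC_iv / D_iv)
  = (1100/125) / (664/50)
  = 8.8 / 13.28 = 0.6627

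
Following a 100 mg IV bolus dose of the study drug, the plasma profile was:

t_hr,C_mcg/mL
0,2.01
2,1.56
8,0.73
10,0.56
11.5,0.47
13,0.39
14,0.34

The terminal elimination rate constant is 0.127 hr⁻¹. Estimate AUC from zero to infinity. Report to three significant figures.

Trapezoidal AUC_0→14:
  [0→2]: (2.01+1.56)/2 × 2 = 3.57
  [2→8]: (1.56+0.73)/2 × 6 = 6.87
  [8→10]: (0.73+0.56)/2 × 2 = 1.29
  [10→11.5]: (0.56+0.47)/2 × 1.5 = 0.7725
  [11.5→13]: (0.47+0.39)/2 × 1.5 = 0.645
  [13→14]: (0.39+0.34)/2 × 1 = 0.365
  Sum = 13.5125 mcg/mL·hr
Extrapolated tail: C_last / k_e = 0.34 / 0.127 = 2.677
AUC_0→∞ = 13.5125 + 2.677 = 16.1895 mcg/mL·hr

AUC = 16.2 mcg/mL·hr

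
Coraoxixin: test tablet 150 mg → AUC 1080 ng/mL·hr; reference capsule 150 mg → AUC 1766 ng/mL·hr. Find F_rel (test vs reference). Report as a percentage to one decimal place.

F_rel = 61.2%

F_rel = (AUC_test/D_test) / (AUC_ref/D_ref)
      = (1080/150) / (1766/150)
      = 7.2 / 11.7733 = 0.6116 = 61.16%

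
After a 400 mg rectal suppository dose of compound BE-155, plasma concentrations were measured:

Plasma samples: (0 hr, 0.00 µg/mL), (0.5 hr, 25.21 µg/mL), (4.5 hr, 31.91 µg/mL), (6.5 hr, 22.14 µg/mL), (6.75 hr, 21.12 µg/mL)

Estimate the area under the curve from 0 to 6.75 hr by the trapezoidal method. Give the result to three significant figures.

Trapezoidal AUC_0→6.75:
  [0→0.5]: (0.00+25.21)/2 × 0.5 = 6.3025
  [0.5→4.5]: (25.21+31.91)/2 × 4 = 114.24
  [4.5→6.5]: (31.91+22.14)/2 × 2 = 54.05
  [6.5→6.75]: (22.14+21.12)/2 × 0.25 = 5.4075
  Sum = 180.0 µg/mL·hr

AUC = 180 µg/mL·hr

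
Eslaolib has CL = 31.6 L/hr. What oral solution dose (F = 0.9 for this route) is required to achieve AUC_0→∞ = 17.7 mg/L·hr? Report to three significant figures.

Dose = CL × AUC_0→∞ / F
     = 31.6 × 17.7 / 0.9 = 621.467 mg

Dose = 621 mg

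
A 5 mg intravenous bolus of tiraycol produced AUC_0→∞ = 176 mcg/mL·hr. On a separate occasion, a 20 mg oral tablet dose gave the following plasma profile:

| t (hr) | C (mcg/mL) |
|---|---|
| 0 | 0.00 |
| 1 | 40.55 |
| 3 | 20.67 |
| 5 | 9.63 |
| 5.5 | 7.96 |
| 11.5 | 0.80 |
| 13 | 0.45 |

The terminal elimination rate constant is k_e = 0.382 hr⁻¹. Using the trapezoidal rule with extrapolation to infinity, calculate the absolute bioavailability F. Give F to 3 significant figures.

F = 0.205

Trapezoidal AUC_0→13 (oral tablet):
  [0→1]: (0.00+40.55)/2 × 1 = 20.275
  [1→3]: (40.55+20.67)/2 × 2 = 61.22
  [3→5]: (20.67+9.63)/2 × 2 = 30.3
  [5→5.5]: (9.63+7.96)/2 × 0.5 = 4.3975
  [5.5→11.5]: (7.96+0.80)/2 × 6 = 26.28
  [11.5→13]: (0.80+0.45)/2 × 1.5 = 0.9375
  Sum = 143.41 mcg/mL·hr
Tail: C_last/k_e = 0.45/0.382 = 1.178
AUC_0→∞ (oral tablet) = 143.41 + 1.178 = 144.588 mcg/mL·hr
F = (AUC_ev/D_ev)/(AUC_iv/D_iv) = (144.588/20)/(176/5) = 7.2294/35.2 = 0.2054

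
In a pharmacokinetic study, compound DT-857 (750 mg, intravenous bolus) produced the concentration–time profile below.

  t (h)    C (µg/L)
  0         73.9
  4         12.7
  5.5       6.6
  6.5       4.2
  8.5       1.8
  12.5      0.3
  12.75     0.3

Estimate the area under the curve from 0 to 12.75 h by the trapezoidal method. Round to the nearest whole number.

Trapezoidal AUC_0→12.75:
  [0→4]: (73.9+12.7)/2 × 4 = 173.2
  [4→5.5]: (12.7+6.6)/2 × 1.5 = 14.475
  [5.5→6.5]: (6.6+4.2)/2 × 1 = 5.4
  [6.5→8.5]: (4.2+1.8)/2 × 2 = 6.0
  [8.5→12.5]: (1.8+0.3)/2 × 4 = 4.2
  [12.5→12.75]: (0.3+0.3)/2 × 0.25 = 0.075
  Sum = 203.35 µg/L·h

AUC = 203 µg/L·h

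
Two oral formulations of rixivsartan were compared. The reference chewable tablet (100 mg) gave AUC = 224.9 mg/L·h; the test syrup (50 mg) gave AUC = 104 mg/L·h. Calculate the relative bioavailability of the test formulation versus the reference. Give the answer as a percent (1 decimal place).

F_rel = (AUC_test/D_test) / (AUC_ref/D_ref)
      = (104/50) / (224.9/100)
      = 2.08 / 2.249 = 0.9249 = 92.49%

F_rel = 92.5%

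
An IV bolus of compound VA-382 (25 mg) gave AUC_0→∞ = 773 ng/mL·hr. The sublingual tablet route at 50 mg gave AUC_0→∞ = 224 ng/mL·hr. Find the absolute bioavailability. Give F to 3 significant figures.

F = 0.145

F = (AUC_ev / D_ev) / (AUC_iv / D_iv)
  = (224/50) / (773/25)
  = 4.48 / 30.92 = 0.1449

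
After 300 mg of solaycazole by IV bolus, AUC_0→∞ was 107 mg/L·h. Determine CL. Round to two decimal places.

CL = Dose_iv / AUC_0→∞
   = 300 / 107 = 2.80374 L/h

CL = 2.80 L/h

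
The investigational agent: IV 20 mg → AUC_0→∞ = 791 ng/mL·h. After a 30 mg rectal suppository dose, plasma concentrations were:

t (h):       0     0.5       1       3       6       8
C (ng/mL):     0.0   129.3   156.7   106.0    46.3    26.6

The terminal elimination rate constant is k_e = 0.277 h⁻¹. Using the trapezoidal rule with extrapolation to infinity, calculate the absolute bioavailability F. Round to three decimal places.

Trapezoidal AUC_0→8 (rectal suppository):
  [0→0.5]: (0.0+129.3)/2 × 0.5 = 32.325
  [0.5→1]: (129.3+156.7)/2 × 0.5 = 71.5
  [1→3]: (156.7+106.0)/2 × 2 = 262.7
  [3→6]: (106.0+46.3)/2 × 3 = 228.45
  [6→8]: (46.3+26.6)/2 × 2 = 72.9
  Sum = 667.875 ng/mL·h
Tail: C_last/k_e = 26.6/0.277 = 96.029
AUC_0→∞ (rectal suppository) = 667.875 + 96.029 = 763.904 ng/mL·h
F = (AUC_ev/D_ev)/(AUC_iv/D_iv) = (763.904/30)/(791/20) = 25.4635/39.55 = 0.6438

F = 0.644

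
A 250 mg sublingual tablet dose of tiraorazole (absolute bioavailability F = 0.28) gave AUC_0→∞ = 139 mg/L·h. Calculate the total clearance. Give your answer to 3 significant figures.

CL = 0.504 L/h

CL = F × Dose / AUC_0→∞
   = 0.28 × 250 / 139 = 0.503597 L/h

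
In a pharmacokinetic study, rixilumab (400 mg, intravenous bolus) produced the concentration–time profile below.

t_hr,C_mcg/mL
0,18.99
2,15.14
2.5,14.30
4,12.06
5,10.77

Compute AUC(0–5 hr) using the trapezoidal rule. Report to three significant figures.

Trapezoidal AUC_0→5:
  [0→2]: (18.99+15.14)/2 × 2 = 34.13
  [2→2.5]: (15.14+14.30)/2 × 0.5 = 7.36
  [2.5→4]: (14.30+12.06)/2 × 1.5 = 19.77
  [4→5]: (12.06+10.77)/2 × 1 = 11.415
  Sum = 72.675 mcg/mL·hr

AUC = 72.7 mcg/mL·hr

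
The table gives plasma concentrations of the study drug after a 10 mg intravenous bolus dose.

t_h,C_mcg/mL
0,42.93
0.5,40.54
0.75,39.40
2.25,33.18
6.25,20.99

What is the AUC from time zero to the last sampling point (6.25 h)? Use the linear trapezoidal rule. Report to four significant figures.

Trapezoidal AUC_0→6.25:
  [0→0.5]: (42.93+40.54)/2 × 0.5 = 20.8675
  [0.5→0.75]: (40.54+39.40)/2 × 0.25 = 9.9925
  [0.75→2.25]: (39.40+33.18)/2 × 1.5 = 54.435
  [2.25→6.25]: (33.18+20.99)/2 × 4 = 108.34
  Sum = 193.635 mcg/mL·h

AUC = 193.6 mcg/mL·h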